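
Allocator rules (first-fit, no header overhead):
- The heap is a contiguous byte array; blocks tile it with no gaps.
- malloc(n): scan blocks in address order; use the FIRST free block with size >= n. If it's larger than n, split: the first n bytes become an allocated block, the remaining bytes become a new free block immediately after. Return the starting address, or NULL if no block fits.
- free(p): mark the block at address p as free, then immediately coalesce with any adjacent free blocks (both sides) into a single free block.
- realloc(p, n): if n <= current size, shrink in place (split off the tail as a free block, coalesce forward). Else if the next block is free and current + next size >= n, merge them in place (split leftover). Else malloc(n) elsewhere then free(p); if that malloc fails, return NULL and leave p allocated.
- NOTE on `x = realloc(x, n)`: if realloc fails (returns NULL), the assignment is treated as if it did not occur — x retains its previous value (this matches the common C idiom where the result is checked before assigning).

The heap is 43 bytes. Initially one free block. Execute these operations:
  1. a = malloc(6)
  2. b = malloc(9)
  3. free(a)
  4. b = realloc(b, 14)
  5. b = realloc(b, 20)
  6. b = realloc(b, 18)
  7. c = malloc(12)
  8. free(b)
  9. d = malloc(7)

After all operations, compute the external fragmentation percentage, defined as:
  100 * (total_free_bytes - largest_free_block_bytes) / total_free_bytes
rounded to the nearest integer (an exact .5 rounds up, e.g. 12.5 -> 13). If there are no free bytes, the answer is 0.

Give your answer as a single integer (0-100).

Answer: 29

Derivation:
Op 1: a = malloc(6) -> a = 0; heap: [0-5 ALLOC][6-42 FREE]
Op 2: b = malloc(9) -> b = 6; heap: [0-5 ALLOC][6-14 ALLOC][15-42 FREE]
Op 3: free(a) -> (freed a); heap: [0-5 FREE][6-14 ALLOC][15-42 FREE]
Op 4: b = realloc(b, 14) -> b = 6; heap: [0-5 FREE][6-19 ALLOC][20-42 FREE]
Op 5: b = realloc(b, 20) -> b = 6; heap: [0-5 FREE][6-25 ALLOC][26-42 FREE]
Op 6: b = realloc(b, 18) -> b = 6; heap: [0-5 FREE][6-23 ALLOC][24-42 FREE]
Op 7: c = malloc(12) -> c = 24; heap: [0-5 FREE][6-23 ALLOC][24-35 ALLOC][36-42 FREE]
Op 8: free(b) -> (freed b); heap: [0-23 FREE][24-35 ALLOC][36-42 FREE]
Op 9: d = malloc(7) -> d = 0; heap: [0-6 ALLOC][7-23 FREE][24-35 ALLOC][36-42 FREE]
Free blocks: [17 7] total_free=24 largest=17 -> 100*(24-17)/24 = 700/24 ≈ 29.167 -> rounds to 29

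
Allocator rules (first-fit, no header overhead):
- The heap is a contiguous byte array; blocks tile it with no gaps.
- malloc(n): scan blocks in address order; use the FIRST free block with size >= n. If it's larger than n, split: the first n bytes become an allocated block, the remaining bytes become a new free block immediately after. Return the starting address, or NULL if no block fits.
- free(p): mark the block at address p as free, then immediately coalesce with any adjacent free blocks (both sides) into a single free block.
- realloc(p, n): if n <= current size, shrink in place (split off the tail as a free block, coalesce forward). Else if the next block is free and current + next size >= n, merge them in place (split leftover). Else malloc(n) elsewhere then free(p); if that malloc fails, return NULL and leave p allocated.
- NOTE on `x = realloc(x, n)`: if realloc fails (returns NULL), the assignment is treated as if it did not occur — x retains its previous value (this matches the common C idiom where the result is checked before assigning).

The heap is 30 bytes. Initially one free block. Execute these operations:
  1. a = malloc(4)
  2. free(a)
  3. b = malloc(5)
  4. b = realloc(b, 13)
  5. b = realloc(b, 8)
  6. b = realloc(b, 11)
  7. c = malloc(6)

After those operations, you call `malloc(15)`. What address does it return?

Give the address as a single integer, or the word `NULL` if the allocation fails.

Answer: NULL

Derivation:
Op 1: a = malloc(4) -> a = 0; heap: [0-3 ALLOC][4-29 FREE]
Op 2: free(a) -> (freed a); heap: [0-29 FREE]
Op 3: b = malloc(5) -> b = 0; heap: [0-4 ALLOC][5-29 FREE]
Op 4: b = realloc(b, 13) -> b = 0; heap: [0-12 ALLOC][13-29 FREE]
Op 5: b = realloc(b, 8) -> b = 0; heap: [0-7 ALLOC][8-29 FREE]
Op 6: b = realloc(b, 11) -> b = 0; heap: [0-10 ALLOC][11-29 FREE]
Op 7: c = malloc(6) -> c = 11; heap: [0-10 ALLOC][11-16 ALLOC][17-29 FREE]
malloc(15): first-fit scan over [0-10 ALLOC][11-16 ALLOC][17-29 FREE] -> NULL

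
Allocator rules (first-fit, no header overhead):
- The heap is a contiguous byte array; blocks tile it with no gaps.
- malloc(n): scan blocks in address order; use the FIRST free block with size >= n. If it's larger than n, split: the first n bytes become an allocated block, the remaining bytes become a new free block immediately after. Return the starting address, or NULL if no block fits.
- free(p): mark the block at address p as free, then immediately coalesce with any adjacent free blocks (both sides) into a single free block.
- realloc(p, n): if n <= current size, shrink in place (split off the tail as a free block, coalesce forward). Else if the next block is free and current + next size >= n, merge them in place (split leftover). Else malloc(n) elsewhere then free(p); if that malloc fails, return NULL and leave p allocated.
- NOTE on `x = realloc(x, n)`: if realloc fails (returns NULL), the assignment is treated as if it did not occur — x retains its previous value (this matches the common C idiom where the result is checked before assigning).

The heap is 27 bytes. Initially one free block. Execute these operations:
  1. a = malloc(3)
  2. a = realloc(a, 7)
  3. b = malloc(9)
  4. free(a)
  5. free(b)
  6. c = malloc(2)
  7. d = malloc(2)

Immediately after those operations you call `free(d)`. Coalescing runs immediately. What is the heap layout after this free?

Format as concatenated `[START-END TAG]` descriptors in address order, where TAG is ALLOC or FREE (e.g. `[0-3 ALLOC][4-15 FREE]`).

Answer: [0-1 ALLOC][2-26 FREE]

Derivation:
Op 1: a = malloc(3) -> a = 0; heap: [0-2 ALLOC][3-26 FREE]
Op 2: a = realloc(a, 7) -> a = 0; heap: [0-6 ALLOC][7-26 FREE]
Op 3: b = malloc(9) -> b = 7; heap: [0-6 ALLOC][7-15 ALLOC][16-26 FREE]
Op 4: free(a) -> (freed a); heap: [0-6 FREE][7-15 ALLOC][16-26 FREE]
Op 5: free(b) -> (freed b); heap: [0-26 FREE]
Op 6: c = malloc(2) -> c = 0; heap: [0-1 ALLOC][2-26 FREE]
Op 7: d = malloc(2) -> d = 2; heap: [0-1 ALLOC][2-3 ALLOC][4-26 FREE]
free(d): d = 2 -> block [2-3 ALLOC]; mark free, coalesce with adjacent free neighbors -> [0-1 ALLOC][2-26 FREE]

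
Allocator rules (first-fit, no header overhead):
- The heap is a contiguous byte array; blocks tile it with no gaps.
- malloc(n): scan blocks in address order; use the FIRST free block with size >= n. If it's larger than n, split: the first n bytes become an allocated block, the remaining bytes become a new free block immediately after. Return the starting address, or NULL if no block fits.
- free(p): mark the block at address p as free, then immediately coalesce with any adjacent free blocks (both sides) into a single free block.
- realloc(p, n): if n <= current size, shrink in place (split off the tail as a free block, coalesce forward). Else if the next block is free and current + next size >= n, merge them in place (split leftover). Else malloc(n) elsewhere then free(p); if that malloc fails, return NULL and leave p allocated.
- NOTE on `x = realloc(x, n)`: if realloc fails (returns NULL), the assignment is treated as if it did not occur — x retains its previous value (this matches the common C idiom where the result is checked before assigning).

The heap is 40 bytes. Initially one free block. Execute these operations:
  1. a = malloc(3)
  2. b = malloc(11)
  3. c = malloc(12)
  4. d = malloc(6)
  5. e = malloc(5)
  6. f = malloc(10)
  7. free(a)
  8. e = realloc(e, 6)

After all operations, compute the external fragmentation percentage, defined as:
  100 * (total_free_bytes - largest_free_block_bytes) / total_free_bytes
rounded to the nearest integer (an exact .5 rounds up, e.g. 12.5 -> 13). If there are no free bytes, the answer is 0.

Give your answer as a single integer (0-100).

Answer: 40

Derivation:
Op 1: a = malloc(3) -> a = 0; heap: [0-2 ALLOC][3-39 FREE]
Op 2: b = malloc(11) -> b = 3; heap: [0-2 ALLOC][3-13 ALLOC][14-39 FREE]
Op 3: c = malloc(12) -> c = 14; heap: [0-2 ALLOC][3-13 ALLOC][14-25 ALLOC][26-39 FREE]
Op 4: d = malloc(6) -> d = 26; heap: [0-2 ALLOC][3-13 ALLOC][14-25 ALLOC][26-31 ALLOC][32-39 FREE]
Op 5: e = malloc(5) -> e = 32; heap: [0-2 ALLOC][3-13 ALLOC][14-25 ALLOC][26-31 ALLOC][32-36 ALLOC][37-39 FREE]
Op 6: f = malloc(10) -> f = NULL; heap: [0-2 ALLOC][3-13 ALLOC][14-25 ALLOC][26-31 ALLOC][32-36 ALLOC][37-39 FREE]
Op 7: free(a) -> (freed a); heap: [0-2 FREE][3-13 ALLOC][14-25 ALLOC][26-31 ALLOC][32-36 ALLOC][37-39 FREE]
Op 8: e = realloc(e, 6) -> e = 32; heap: [0-2 FREE][3-13 ALLOC][14-25 ALLOC][26-31 ALLOC][32-37 ALLOC][38-39 FREE]
Free blocks: [3 2] total_free=5 largest=3 -> 100*(5-3)/5 = 200/5 = 40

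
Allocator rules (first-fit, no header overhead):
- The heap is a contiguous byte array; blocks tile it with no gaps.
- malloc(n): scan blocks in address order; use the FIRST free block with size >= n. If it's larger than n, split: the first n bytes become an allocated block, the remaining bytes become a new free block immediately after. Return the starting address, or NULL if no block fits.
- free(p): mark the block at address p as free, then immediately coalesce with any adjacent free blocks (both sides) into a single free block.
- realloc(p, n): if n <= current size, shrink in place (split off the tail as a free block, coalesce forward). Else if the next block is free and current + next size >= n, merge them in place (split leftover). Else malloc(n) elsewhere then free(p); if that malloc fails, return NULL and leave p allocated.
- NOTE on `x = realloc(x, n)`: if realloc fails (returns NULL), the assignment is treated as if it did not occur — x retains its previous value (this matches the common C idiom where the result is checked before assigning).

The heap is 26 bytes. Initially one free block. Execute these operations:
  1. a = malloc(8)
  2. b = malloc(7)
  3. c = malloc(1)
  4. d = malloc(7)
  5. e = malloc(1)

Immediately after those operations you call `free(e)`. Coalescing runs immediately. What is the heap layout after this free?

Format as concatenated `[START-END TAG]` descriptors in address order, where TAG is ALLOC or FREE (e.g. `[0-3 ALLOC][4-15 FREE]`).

Answer: [0-7 ALLOC][8-14 ALLOC][15-15 ALLOC][16-22 ALLOC][23-25 FREE]

Derivation:
Op 1: a = malloc(8) -> a = 0; heap: [0-7 ALLOC][8-25 FREE]
Op 2: b = malloc(7) -> b = 8; heap: [0-7 ALLOC][8-14 ALLOC][15-25 FREE]
Op 3: c = malloc(1) -> c = 15; heap: [0-7 ALLOC][8-14 ALLOC][15-15 ALLOC][16-25 FREE]
Op 4: d = malloc(7) -> d = 16; heap: [0-7 ALLOC][8-14 ALLOC][15-15 ALLOC][16-22 ALLOC][23-25 FREE]
Op 5: e = malloc(1) -> e = 23; heap: [0-7 ALLOC][8-14 ALLOC][15-15 ALLOC][16-22 ALLOC][23-23 ALLOC][24-25 FREE]
free(e): e = 23 -> block [23-23 ALLOC]; mark free, coalesce with adjacent free neighbors -> [0-7 ALLOC][8-14 ALLOC][15-15 ALLOC][16-22 ALLOC][23-25 FREE]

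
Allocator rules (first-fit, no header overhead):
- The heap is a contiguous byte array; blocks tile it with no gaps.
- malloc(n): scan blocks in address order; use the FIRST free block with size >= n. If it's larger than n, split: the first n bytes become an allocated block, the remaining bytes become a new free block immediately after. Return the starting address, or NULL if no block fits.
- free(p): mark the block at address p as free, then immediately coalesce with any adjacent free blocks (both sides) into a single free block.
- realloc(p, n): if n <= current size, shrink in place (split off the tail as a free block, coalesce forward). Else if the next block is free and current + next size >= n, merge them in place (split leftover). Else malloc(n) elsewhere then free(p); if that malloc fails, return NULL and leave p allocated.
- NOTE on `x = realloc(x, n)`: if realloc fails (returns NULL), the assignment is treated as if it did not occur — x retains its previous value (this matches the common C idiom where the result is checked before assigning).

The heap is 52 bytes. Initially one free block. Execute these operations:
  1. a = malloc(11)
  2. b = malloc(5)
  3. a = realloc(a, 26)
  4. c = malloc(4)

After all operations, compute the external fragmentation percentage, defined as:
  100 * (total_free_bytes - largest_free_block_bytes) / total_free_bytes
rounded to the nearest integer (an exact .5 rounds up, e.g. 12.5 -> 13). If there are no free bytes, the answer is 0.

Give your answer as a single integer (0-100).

Op 1: a = malloc(11) -> a = 0; heap: [0-10 ALLOC][11-51 FREE]
Op 2: b = malloc(5) -> b = 11; heap: [0-10 ALLOC][11-15 ALLOC][16-51 FREE]
Op 3: a = realloc(a, 26) -> a = 16; heap: [0-10 FREE][11-15 ALLOC][16-41 ALLOC][42-51 FREE]
Op 4: c = malloc(4) -> c = 0; heap: [0-3 ALLOC][4-10 FREE][11-15 ALLOC][16-41 ALLOC][42-51 FREE]
Free blocks: [7 10] total_free=17 largest=10 -> 100*(17-10)/17 = 700/17 ≈ 41.176 -> rounds to 41

Answer: 41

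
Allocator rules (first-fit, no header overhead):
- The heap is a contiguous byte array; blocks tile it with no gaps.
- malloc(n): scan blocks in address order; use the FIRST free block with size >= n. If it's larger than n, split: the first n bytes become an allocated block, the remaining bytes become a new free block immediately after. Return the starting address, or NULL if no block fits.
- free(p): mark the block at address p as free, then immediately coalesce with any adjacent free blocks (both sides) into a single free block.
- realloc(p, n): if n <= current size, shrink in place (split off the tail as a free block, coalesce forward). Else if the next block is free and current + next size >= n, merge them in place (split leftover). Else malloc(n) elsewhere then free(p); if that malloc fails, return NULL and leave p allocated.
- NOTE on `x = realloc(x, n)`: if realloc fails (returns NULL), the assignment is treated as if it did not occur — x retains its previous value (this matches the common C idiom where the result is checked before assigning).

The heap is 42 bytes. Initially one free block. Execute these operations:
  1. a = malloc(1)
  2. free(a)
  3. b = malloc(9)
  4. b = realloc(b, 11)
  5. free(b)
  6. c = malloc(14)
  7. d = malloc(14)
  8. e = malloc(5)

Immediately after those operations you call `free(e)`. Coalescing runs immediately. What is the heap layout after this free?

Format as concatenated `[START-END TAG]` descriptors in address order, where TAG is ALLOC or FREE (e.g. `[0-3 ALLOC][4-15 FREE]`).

Answer: [0-13 ALLOC][14-27 ALLOC][28-41 FREE]

Derivation:
Op 1: a = malloc(1) -> a = 0; heap: [0-0 ALLOC][1-41 FREE]
Op 2: free(a) -> (freed a); heap: [0-41 FREE]
Op 3: b = malloc(9) -> b = 0; heap: [0-8 ALLOC][9-41 FREE]
Op 4: b = realloc(b, 11) -> b = 0; heap: [0-10 ALLOC][11-41 FREE]
Op 5: free(b) -> (freed b); heap: [0-41 FREE]
Op 6: c = malloc(14) -> c = 0; heap: [0-13 ALLOC][14-41 FREE]
Op 7: d = malloc(14) -> d = 14; heap: [0-13 ALLOC][14-27 ALLOC][28-41 FREE]
Op 8: e = malloc(5) -> e = 28; heap: [0-13 ALLOC][14-27 ALLOC][28-32 ALLOC][33-41 FREE]
free(e): e = 28 -> block [28-32 ALLOC]; mark free, coalesce with adjacent free neighbors -> [0-13 ALLOC][14-27 ALLOC][28-41 FREE]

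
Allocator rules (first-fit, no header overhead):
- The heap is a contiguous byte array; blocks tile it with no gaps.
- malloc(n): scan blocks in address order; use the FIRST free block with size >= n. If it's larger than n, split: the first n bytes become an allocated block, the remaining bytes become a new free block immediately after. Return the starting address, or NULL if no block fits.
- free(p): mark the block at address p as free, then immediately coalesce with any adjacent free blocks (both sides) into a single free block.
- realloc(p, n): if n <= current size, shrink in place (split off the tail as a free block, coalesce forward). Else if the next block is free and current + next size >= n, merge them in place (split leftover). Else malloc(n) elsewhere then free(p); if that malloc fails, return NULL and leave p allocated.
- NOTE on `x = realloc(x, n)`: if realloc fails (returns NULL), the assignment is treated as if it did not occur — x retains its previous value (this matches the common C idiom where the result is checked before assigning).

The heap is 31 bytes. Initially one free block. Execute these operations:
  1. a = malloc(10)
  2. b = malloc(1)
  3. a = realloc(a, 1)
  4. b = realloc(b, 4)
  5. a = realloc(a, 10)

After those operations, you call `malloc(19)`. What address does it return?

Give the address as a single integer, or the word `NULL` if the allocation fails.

Answer: NULL

Derivation:
Op 1: a = malloc(10) -> a = 0; heap: [0-9 ALLOC][10-30 FREE]
Op 2: b = malloc(1) -> b = 10; heap: [0-9 ALLOC][10-10 ALLOC][11-30 FREE]
Op 3: a = realloc(a, 1) -> a = 0; heap: [0-0 ALLOC][1-9 FREE][10-10 ALLOC][11-30 FREE]
Op 4: b = realloc(b, 4) -> b = 10; heap: [0-0 ALLOC][1-9 FREE][10-13 ALLOC][14-30 FREE]
Op 5: a = realloc(a, 10) -> a = 0; heap: [0-9 ALLOC][10-13 ALLOC][14-30 FREE]
malloc(19): first-fit scan over [0-9 ALLOC][10-13 ALLOC][14-30 FREE] -> NULL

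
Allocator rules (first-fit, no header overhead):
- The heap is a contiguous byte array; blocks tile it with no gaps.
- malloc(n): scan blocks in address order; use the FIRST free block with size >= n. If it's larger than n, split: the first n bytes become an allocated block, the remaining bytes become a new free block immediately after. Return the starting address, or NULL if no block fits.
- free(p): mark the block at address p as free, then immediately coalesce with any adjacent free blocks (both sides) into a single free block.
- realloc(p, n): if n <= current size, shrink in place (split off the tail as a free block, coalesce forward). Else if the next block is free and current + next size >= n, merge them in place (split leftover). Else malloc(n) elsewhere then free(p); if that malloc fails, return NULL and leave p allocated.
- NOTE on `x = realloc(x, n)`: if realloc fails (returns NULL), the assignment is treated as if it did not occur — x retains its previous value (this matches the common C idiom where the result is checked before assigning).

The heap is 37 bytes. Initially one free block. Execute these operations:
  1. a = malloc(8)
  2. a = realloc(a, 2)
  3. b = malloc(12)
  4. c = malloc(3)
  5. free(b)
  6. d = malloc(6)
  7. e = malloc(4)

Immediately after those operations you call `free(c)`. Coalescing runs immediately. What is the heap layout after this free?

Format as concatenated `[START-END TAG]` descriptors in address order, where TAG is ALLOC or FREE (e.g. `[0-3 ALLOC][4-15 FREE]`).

Answer: [0-1 ALLOC][2-7 ALLOC][8-11 ALLOC][12-36 FREE]

Derivation:
Op 1: a = malloc(8) -> a = 0; heap: [0-7 ALLOC][8-36 FREE]
Op 2: a = realloc(a, 2) -> a = 0; heap: [0-1 ALLOC][2-36 FREE]
Op 3: b = malloc(12) -> b = 2; heap: [0-1 ALLOC][2-13 ALLOC][14-36 FREE]
Op 4: c = malloc(3) -> c = 14; heap: [0-1 ALLOC][2-13 ALLOC][14-16 ALLOC][17-36 FREE]
Op 5: free(b) -> (freed b); heap: [0-1 ALLOC][2-13 FREE][14-16 ALLOC][17-36 FREE]
Op 6: d = malloc(6) -> d = 2; heap: [0-1 ALLOC][2-7 ALLOC][8-13 FREE][14-16 ALLOC][17-36 FREE]
Op 7: e = malloc(4) -> e = 8; heap: [0-1 ALLOC][2-7 ALLOC][8-11 ALLOC][12-13 FREE][14-16 ALLOC][17-36 FREE]
free(c): c = 14 -> block [14-16 ALLOC]; mark free, coalesce with adjacent free neighbors -> [0-1 ALLOC][2-7 ALLOC][8-11 ALLOC][12-36 FREE]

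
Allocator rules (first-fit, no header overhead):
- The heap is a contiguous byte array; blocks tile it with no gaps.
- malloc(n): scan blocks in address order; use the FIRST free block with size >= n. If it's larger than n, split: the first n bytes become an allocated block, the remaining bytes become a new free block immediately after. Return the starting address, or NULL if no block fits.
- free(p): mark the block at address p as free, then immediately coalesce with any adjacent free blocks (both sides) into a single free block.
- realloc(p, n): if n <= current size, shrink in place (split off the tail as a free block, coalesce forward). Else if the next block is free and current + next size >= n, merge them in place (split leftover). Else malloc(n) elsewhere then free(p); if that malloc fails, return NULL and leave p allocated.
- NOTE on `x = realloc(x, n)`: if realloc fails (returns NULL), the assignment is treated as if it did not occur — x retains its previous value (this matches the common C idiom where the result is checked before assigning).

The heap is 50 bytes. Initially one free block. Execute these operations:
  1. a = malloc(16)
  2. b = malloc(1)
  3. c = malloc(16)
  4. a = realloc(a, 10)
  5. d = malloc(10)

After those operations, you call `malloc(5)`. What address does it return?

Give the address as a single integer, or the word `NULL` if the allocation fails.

Op 1: a = malloc(16) -> a = 0; heap: [0-15 ALLOC][16-49 FREE]
Op 2: b = malloc(1) -> b = 16; heap: [0-15 ALLOC][16-16 ALLOC][17-49 FREE]
Op 3: c = malloc(16) -> c = 17; heap: [0-15 ALLOC][16-16 ALLOC][17-32 ALLOC][33-49 FREE]
Op 4: a = realloc(a, 10) -> a = 0; heap: [0-9 ALLOC][10-15 FREE][16-16 ALLOC][17-32 ALLOC][33-49 FREE]
Op 5: d = malloc(10) -> d = 33; heap: [0-9 ALLOC][10-15 FREE][16-16 ALLOC][17-32 ALLOC][33-42 ALLOC][43-49 FREE]
malloc(5): first-fit scan over [0-9 ALLOC][10-15 FREE][16-16 ALLOC][17-32 ALLOC][33-42 ALLOC][43-49 FREE] -> 10

Answer: 10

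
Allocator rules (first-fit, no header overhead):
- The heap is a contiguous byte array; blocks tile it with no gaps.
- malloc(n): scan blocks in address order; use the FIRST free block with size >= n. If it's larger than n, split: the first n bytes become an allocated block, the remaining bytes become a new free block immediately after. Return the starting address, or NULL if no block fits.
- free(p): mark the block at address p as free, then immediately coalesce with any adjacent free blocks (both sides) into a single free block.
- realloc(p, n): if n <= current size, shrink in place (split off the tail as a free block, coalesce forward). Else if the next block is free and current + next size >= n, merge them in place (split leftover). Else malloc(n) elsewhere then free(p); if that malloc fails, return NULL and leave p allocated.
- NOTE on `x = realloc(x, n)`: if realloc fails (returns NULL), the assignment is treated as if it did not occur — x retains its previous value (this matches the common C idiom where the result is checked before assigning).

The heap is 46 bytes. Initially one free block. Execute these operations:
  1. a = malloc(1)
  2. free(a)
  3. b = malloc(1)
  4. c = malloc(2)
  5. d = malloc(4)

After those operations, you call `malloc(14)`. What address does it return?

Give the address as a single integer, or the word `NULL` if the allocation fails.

Answer: 7

Derivation:
Op 1: a = malloc(1) -> a = 0; heap: [0-0 ALLOC][1-45 FREE]
Op 2: free(a) -> (freed a); heap: [0-45 FREE]
Op 3: b = malloc(1) -> b = 0; heap: [0-0 ALLOC][1-45 FREE]
Op 4: c = malloc(2) -> c = 1; heap: [0-0 ALLOC][1-2 ALLOC][3-45 FREE]
Op 5: d = malloc(4) -> d = 3; heap: [0-0 ALLOC][1-2 ALLOC][3-6 ALLOC][7-45 FREE]
malloc(14): first-fit scan over [0-0 ALLOC][1-2 ALLOC][3-6 ALLOC][7-45 FREE] -> 7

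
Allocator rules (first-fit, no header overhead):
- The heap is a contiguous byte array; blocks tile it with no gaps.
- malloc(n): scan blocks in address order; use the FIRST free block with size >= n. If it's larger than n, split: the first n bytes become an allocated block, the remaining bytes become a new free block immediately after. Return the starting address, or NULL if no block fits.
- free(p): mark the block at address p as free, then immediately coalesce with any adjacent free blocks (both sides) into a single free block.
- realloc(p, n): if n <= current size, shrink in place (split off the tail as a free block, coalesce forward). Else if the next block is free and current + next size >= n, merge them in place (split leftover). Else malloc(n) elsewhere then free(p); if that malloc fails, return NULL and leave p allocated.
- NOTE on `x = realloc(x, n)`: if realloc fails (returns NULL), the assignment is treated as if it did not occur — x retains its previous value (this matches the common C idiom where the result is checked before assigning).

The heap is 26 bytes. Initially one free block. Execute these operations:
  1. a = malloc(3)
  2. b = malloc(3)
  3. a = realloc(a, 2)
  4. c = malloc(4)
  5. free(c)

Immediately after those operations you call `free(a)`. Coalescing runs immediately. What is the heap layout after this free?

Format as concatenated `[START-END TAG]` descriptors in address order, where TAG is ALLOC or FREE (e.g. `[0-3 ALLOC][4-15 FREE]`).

Op 1: a = malloc(3) -> a = 0; heap: [0-2 ALLOC][3-25 FREE]
Op 2: b = malloc(3) -> b = 3; heap: [0-2 ALLOC][3-5 ALLOC][6-25 FREE]
Op 3: a = realloc(a, 2) -> a = 0; heap: [0-1 ALLOC][2-2 FREE][3-5 ALLOC][6-25 FREE]
Op 4: c = malloc(4) -> c = 6; heap: [0-1 ALLOC][2-2 FREE][3-5 ALLOC][6-9 ALLOC][10-25 FREE]
Op 5: free(c) -> (freed c); heap: [0-1 ALLOC][2-2 FREE][3-5 ALLOC][6-25 FREE]
free(a): a = 0 -> block [0-1 ALLOC]; mark free, coalesce with adjacent free neighbors -> [0-2 FREE][3-5 ALLOC][6-25 FREE]

Answer: [0-2 FREE][3-5 ALLOC][6-25 FREE]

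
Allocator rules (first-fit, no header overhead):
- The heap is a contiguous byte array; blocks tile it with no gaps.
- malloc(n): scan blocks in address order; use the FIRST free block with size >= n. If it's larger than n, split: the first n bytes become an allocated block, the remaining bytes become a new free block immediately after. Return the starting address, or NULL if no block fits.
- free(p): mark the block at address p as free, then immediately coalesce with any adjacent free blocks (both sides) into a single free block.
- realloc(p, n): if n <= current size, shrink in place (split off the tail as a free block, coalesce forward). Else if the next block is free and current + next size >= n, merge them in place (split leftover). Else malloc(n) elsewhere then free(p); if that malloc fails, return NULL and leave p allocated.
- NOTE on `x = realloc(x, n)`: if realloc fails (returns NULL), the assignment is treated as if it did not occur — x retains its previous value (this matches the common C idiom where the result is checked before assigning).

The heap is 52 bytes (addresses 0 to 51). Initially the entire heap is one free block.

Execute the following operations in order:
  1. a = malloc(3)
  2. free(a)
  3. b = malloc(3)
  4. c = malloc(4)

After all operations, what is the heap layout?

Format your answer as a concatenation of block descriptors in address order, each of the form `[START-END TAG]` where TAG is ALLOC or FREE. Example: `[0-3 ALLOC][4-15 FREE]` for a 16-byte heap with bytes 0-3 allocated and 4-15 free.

Answer: [0-2 ALLOC][3-6 ALLOC][7-51 FREE]

Derivation:
Op 1: a = malloc(3) -> a = 0; heap: [0-2 ALLOC][3-51 FREE]
Op 2: free(a) -> (freed a); heap: [0-51 FREE]
Op 3: b = malloc(3) -> b = 0; heap: [0-2 ALLOC][3-51 FREE]
Op 4: c = malloc(4) -> c = 3; heap: [0-2 ALLOC][3-6 ALLOC][7-51 FREE]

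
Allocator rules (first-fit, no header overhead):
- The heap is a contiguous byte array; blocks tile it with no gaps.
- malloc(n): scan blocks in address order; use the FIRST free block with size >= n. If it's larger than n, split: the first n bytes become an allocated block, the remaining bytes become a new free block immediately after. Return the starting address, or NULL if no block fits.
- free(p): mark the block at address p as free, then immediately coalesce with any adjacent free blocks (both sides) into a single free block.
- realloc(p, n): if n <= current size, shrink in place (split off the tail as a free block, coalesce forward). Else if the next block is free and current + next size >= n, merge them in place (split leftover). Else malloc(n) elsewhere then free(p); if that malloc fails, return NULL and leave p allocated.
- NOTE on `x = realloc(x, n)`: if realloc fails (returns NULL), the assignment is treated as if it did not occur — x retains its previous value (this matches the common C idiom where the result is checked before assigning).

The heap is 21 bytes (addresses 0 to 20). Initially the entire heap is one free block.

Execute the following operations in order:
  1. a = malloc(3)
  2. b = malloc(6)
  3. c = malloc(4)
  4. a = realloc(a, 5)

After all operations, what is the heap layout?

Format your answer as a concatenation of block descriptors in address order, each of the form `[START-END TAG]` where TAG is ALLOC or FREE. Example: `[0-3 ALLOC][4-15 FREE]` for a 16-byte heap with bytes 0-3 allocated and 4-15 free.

Op 1: a = malloc(3) -> a = 0; heap: [0-2 ALLOC][3-20 FREE]
Op 2: b = malloc(6) -> b = 3; heap: [0-2 ALLOC][3-8 ALLOC][9-20 FREE]
Op 3: c = malloc(4) -> c = 9; heap: [0-2 ALLOC][3-8 ALLOC][9-12 ALLOC][13-20 FREE]
Op 4: a = realloc(a, 5) -> a = 13; heap: [0-2 FREE][3-8 ALLOC][9-12 ALLOC][13-17 ALLOC][18-20 FREE]

Answer: [0-2 FREE][3-8 ALLOC][9-12 ALLOC][13-17 ALLOC][18-20 FREE]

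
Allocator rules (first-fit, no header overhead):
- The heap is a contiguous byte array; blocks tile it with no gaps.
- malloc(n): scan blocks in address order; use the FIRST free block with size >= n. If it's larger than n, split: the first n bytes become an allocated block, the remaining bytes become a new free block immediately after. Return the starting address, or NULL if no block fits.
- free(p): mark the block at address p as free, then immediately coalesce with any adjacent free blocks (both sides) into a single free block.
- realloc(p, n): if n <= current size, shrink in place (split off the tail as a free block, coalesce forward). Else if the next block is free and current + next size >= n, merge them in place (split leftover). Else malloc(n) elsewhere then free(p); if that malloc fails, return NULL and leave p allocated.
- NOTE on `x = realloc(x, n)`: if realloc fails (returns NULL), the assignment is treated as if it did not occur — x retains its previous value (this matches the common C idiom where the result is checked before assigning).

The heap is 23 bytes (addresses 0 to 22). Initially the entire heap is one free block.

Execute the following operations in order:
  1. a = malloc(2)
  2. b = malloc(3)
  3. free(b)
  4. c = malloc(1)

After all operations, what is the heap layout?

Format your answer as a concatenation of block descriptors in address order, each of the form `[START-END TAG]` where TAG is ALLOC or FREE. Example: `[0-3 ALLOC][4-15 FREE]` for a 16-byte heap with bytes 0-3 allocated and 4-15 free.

Answer: [0-1 ALLOC][2-2 ALLOC][3-22 FREE]

Derivation:
Op 1: a = malloc(2) -> a = 0; heap: [0-1 ALLOC][2-22 FREE]
Op 2: b = malloc(3) -> b = 2; heap: [0-1 ALLOC][2-4 ALLOC][5-22 FREE]
Op 3: free(b) -> (freed b); heap: [0-1 ALLOC][2-22 FREE]
Op 4: c = malloc(1) -> c = 2; heap: [0-1 ALLOC][2-2 ALLOC][3-22 FREE]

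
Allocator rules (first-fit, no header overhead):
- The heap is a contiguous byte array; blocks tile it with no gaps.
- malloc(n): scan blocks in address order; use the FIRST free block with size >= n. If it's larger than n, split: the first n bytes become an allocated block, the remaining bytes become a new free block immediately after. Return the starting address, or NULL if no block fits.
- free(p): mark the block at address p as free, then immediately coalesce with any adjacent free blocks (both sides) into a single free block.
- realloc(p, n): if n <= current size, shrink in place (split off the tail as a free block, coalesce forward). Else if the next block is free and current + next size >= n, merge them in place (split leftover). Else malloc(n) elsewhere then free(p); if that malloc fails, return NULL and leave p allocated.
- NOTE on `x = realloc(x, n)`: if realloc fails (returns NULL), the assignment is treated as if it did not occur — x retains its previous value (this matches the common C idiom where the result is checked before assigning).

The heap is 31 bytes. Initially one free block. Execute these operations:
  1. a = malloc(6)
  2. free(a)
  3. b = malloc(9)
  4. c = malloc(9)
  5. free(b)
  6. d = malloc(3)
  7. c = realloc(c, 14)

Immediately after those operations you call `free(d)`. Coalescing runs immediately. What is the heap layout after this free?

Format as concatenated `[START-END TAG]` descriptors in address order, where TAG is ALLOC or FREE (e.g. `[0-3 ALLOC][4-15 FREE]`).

Op 1: a = malloc(6) -> a = 0; heap: [0-5 ALLOC][6-30 FREE]
Op 2: free(a) -> (freed a); heap: [0-30 FREE]
Op 3: b = malloc(9) -> b = 0; heap: [0-8 ALLOC][9-30 FREE]
Op 4: c = malloc(9) -> c = 9; heap: [0-8 ALLOC][9-17 ALLOC][18-30 FREE]
Op 5: free(b) -> (freed b); heap: [0-8 FREE][9-17 ALLOC][18-30 FREE]
Op 6: d = malloc(3) -> d = 0; heap: [0-2 ALLOC][3-8 FREE][9-17 ALLOC][18-30 FREE]
Op 7: c = realloc(c, 14) -> c = 9; heap: [0-2 ALLOC][3-8 FREE][9-22 ALLOC][23-30 FREE]
free(d): d = 0 -> block [0-2 ALLOC]; mark free, coalesce with adjacent free neighbors -> [0-8 FREE][9-22 ALLOC][23-30 FREE]

Answer: [0-8 FREE][9-22 ALLOC][23-30 FREE]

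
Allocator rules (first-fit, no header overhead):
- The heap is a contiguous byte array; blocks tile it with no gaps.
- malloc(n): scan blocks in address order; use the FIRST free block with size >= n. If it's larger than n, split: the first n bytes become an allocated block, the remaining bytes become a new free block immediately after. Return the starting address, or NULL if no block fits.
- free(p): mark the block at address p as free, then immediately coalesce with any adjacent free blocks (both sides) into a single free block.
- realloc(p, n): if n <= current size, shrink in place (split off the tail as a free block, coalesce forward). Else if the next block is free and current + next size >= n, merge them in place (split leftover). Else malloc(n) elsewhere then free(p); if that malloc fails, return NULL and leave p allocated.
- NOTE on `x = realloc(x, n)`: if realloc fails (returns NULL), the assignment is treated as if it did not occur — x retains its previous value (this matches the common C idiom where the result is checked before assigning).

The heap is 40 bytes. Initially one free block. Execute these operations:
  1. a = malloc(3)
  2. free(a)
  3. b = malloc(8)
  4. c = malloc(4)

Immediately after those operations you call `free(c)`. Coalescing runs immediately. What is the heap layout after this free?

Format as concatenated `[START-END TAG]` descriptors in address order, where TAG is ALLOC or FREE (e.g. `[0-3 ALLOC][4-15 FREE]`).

Answer: [0-7 ALLOC][8-39 FREE]

Derivation:
Op 1: a = malloc(3) -> a = 0; heap: [0-2 ALLOC][3-39 FREE]
Op 2: free(a) -> (freed a); heap: [0-39 FREE]
Op 3: b = malloc(8) -> b = 0; heap: [0-7 ALLOC][8-39 FREE]
Op 4: c = malloc(4) -> c = 8; heap: [0-7 ALLOC][8-11 ALLOC][12-39 FREE]
free(c): c = 8 -> block [8-11 ALLOC]; mark free, coalesce with adjacent free neighbors -> [0-7 ALLOC][8-39 FREE]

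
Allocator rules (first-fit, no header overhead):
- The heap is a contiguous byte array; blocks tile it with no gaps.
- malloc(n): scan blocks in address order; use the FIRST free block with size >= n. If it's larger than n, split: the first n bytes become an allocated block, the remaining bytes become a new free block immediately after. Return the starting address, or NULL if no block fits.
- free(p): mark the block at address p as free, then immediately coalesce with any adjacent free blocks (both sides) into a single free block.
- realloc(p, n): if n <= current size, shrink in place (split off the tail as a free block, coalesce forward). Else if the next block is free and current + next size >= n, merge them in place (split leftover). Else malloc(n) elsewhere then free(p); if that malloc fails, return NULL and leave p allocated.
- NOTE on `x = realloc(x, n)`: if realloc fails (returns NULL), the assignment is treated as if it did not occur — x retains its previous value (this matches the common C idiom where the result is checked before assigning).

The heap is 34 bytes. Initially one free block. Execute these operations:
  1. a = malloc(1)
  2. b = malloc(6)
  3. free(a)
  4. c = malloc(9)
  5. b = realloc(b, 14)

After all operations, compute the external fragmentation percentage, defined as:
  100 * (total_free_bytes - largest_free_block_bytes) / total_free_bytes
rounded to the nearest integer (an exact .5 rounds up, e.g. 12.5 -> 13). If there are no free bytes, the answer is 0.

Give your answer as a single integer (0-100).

Answer: 36

Derivation:
Op 1: a = malloc(1) -> a = 0; heap: [0-0 ALLOC][1-33 FREE]
Op 2: b = malloc(6) -> b = 1; heap: [0-0 ALLOC][1-6 ALLOC][7-33 FREE]
Op 3: free(a) -> (freed a); heap: [0-0 FREE][1-6 ALLOC][7-33 FREE]
Op 4: c = malloc(9) -> c = 7; heap: [0-0 FREE][1-6 ALLOC][7-15 ALLOC][16-33 FREE]
Op 5: b = realloc(b, 14) -> b = 16; heap: [0-6 FREE][7-15 ALLOC][16-29 ALLOC][30-33 FREE]
Free blocks: [7 4] total_free=11 largest=7 -> 100*(11-7)/11 = 400/11 ≈ 36.364 -> rounds to 36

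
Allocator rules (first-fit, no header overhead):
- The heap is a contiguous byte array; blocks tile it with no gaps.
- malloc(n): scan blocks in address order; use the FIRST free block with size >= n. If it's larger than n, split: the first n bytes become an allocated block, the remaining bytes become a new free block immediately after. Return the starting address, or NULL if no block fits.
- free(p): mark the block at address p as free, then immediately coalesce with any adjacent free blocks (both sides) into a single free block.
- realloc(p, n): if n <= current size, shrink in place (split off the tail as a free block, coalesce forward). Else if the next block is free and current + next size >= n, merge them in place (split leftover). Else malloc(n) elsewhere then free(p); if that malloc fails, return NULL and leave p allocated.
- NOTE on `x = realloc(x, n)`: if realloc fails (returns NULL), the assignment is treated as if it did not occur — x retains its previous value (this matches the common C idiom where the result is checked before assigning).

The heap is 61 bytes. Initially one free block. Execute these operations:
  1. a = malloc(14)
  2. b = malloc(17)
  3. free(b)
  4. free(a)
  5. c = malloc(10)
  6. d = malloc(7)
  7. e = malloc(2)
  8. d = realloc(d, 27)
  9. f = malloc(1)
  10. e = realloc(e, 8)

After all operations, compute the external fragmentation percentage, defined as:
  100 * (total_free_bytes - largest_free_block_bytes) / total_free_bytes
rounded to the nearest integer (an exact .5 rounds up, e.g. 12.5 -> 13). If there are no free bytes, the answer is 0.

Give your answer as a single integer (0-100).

Answer: 47

Derivation:
Op 1: a = malloc(14) -> a = 0; heap: [0-13 ALLOC][14-60 FREE]
Op 2: b = malloc(17) -> b = 14; heap: [0-13 ALLOC][14-30 ALLOC][31-60 FREE]
Op 3: free(b) -> (freed b); heap: [0-13 ALLOC][14-60 FREE]
Op 4: free(a) -> (freed a); heap: [0-60 FREE]
Op 5: c = malloc(10) -> c = 0; heap: [0-9 ALLOC][10-60 FREE]
Op 6: d = malloc(7) -> d = 10; heap: [0-9 ALLOC][10-16 ALLOC][17-60 FREE]
Op 7: e = malloc(2) -> e = 17; heap: [0-9 ALLOC][10-16 ALLOC][17-18 ALLOC][19-60 FREE]
Op 8: d = realloc(d, 27) -> d = 19; heap: [0-9 ALLOC][10-16 FREE][17-18 ALLOC][19-45 ALLOC][46-60 FREE]
Op 9: f = malloc(1) -> f = 10; heap: [0-9 ALLOC][10-10 ALLOC][11-16 FREE][17-18 ALLOC][19-45 ALLOC][46-60 FREE]
Op 10: e = realloc(e, 8) -> e = 46; heap: [0-9 ALLOC][10-10 ALLOC][11-18 FREE][19-45 ALLOC][46-53 ALLOC][54-60 FREE]
Free blocks: [8 7] total_free=15 largest=8 -> 100*(15-8)/15 = 700/15 ≈ 46.667 -> rounds to 47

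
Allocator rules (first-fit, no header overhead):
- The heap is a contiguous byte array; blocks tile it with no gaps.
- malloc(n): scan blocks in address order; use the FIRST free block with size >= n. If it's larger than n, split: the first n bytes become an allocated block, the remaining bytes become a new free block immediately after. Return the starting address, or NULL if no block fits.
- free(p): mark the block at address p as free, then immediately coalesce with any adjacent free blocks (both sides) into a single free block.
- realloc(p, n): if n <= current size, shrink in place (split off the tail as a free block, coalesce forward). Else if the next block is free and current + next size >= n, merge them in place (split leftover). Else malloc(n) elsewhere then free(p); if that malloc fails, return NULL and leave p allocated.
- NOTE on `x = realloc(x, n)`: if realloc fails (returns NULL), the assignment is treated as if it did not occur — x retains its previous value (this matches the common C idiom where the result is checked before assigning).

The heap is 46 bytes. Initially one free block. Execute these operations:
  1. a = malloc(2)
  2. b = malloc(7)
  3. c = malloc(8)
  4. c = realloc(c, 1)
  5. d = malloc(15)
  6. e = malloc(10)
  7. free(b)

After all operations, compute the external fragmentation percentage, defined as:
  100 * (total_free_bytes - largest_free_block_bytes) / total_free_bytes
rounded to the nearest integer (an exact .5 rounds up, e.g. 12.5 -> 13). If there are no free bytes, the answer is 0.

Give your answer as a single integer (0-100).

Op 1: a = malloc(2) -> a = 0; heap: [0-1 ALLOC][2-45 FREE]
Op 2: b = malloc(7) -> b = 2; heap: [0-1 ALLOC][2-8 ALLOC][9-45 FREE]
Op 3: c = malloc(8) -> c = 9; heap: [0-1 ALLOC][2-8 ALLOC][9-16 ALLOC][17-45 FREE]
Op 4: c = realloc(c, 1) -> c = 9; heap: [0-1 ALLOC][2-8 ALLOC][9-9 ALLOC][10-45 FREE]
Op 5: d = malloc(15) -> d = 10; heap: [0-1 ALLOC][2-8 ALLOC][9-9 ALLOC][10-24 ALLOC][25-45 FREE]
Op 6: e = malloc(10) -> e = 25; heap: [0-1 ALLOC][2-8 ALLOC][9-9 ALLOC][10-24 ALLOC][25-34 ALLOC][35-45 FREE]
Op 7: free(b) -> (freed b); heap: [0-1 ALLOC][2-8 FREE][9-9 ALLOC][10-24 ALLOC][25-34 ALLOC][35-45 FREE]
Free blocks: [7 11] total_free=18 largest=11 -> 100*(18-11)/18 = 700/18 ≈ 38.889 -> rounds to 39

Answer: 39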